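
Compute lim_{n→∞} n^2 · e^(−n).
lim = 0

Exponentials with base > 1 dominate every fixed polynomial: for any fixed c, n^c / e^n → 0 as n → ∞ (e.g. by the ratio test, or since e^n grows faster than any power of n). Hence n^2 · e^(−n) = n^2 / e^n → 0.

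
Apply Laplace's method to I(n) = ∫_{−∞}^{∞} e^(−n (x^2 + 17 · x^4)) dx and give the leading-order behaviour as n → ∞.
I(n) ~ sqrt(π/n)

φ(x) = x^2 + 17 · x^4 has its unique global minimum at x* = 0 (since φ'(x) = 2x + 68x^3 = 0 only at x = 0 for real x with both coefficients positive, and φ → ∞ as |x| → ∞). At x* = 0, φ(0) = 0 and φ''(0) = 2. Laplace's method then gives
  I(n) ~ sqrt(2π / (n · φ''(0))) · e^(−n φ(0)) = sqrt(2π / (2n)) = sqrt(π/n).
The 17 · x^4 term contributes only at subleading order (an O(1/n) relative correction).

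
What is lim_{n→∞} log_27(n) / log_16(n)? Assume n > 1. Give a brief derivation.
lim = ln(16) / ln(27) = log_27(16)

Change of base: log_27(n) = ln n / ln 27 and log_16(n) = ln n / ln 16. The ratio is (ln n / ln 27) · (ln 16 / ln n) = ln 16 / ln 27, a constant independent of n. So the limit is ln 16 / ln 27 = log_27(16).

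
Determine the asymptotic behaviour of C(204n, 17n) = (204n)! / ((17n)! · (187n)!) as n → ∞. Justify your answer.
C(204n, 17n) ~ (8916100448256/285311670611)^(17n) · sqrt(6/(11π·17n))

Write N = 17n. Apply Stirling to each factorial:
  (12N)! ~ sqrt(2π·12N) · (12N/e)^(12N),
  N! ~ sqrt(2π N) · (N/e)^N,
  (11N)! ~ sqrt(2π·11N) · (11N/e)^(11N).
The exponential factors combine to (12N)^(12N) / (N^N · (11N)^(11N)) = 12^(12N)/11^(11N) = (12^12/11^11)^N = (8916100448256/285311670611)^N.
The square-root prefactors combine to sqrt(2π·12N) / (sqrt(2π N)·sqrt(2π·11N)) = sqrt(12 / (2π·11·N)) = sqrt(6/(11π·17n)).
Substituting N = 17n: C(204n, 17n) ~ (8916100448256/285311670611)^(17n) · sqrt(6/(11π·17n)).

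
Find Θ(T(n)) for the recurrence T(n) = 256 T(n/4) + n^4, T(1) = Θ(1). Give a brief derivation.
T(n) = Θ(n^4 log n)

log_4 256 = 4, and f(n) = n^4 = Θ(n^(log_4 256)). This is Case 2 of the master theorem: T(n) = Θ(f(n) · log n) = Θ(n^4 log n).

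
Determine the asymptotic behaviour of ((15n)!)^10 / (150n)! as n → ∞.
((15n)!)^10/(150n)! ~ ((2π·15n)^(9/2) / sqrt(10)) · 10^(−10·15n)  →  0

Write N = 15n. Stirling: N! ~ sqrt(2π N)(N/e)^N and (10N)! ~ sqrt(2π·10N)·(10N/e)^(10N).
  (N!)^10/(10N)! ~ (2π N)^(10/2) (N/e)^(10N) / [sqrt(2π·10N) (10N/e)^(10N)]
     = (2π N)^(10/2) / sqrt(2π·10N) · (N/(10N))^(10N)
     = (2π N)^((10−1)/2) / sqrt(10) · 10^(−10N).
Since 10^10 > 1, the factor 10^(−10N) decays exponentially, so the ratio → 0. Substituting N = 15n gives the stated form.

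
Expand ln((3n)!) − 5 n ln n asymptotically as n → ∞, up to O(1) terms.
ln((3n)!) − 5 n ln n = −2 n ln n + 3(ln 3 − 1) n + (1/2) ln(2π·3n) + O(1/n)

Stirling: ln((3n)!) = 3n ln(3n) − 3n + (1/2) ln(2π·3n) + O(1/n).
Expand 3n ln(3n) = 3n (ln n + ln 3) = 3n ln n + 3n ln 3.
Subtract 5n ln n: leading term is (3 − 5) n ln n = −2 n ln n. The next term is 3n ln 3 − 3n = 3(ln 3 − 1) n. Then the (1/2) ln(2π·3n) correction.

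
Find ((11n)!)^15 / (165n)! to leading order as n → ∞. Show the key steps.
((11n)!)^15/(165n)! ~ ((2π·11n)^(14/2) / sqrt(15)) · 15^(−15·11n)  →  0

Write N = 11n. Stirling: N! ~ sqrt(2π N)(N/e)^N and (15N)! ~ sqrt(2π·15N)·(15N/e)^(15N).
  (N!)^15/(15N)! ~ (2π N)^(15/2) (N/e)^(15N) / [sqrt(2π·15N) (15N/e)^(15N)]
     = (2π N)^(15/2) / sqrt(2π·15N) · (N/(15N))^(15N)
     = (2π N)^((15−1)/2) / sqrt(15) · 15^(−15N).
Since 15^15 > 1, the factor 15^(−15N) decays exponentially, so the ratio → 0. Substituting N = 11n gives the stated form.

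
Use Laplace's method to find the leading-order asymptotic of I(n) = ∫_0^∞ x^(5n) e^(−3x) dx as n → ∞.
I(n) ~ (sqrt(2π·5n) / 3) · (5n/(3e))^(5n)

Write the integrand as exp(5n ln x − 3x) and set f(x) = 5n ln x − 3x. Then f'(x) = 5n/x − 3 = 0 at x* = 5n/3, and f''(x*) = −5n/x*^2 = −3^2/(5n). Laplace's method (interior maximum) gives
  I(n) ~ e^(f(x*)) · sqrt(2π / |f''(x*)|)
        = exp(5n ln(5n/3) − 5n) · sqrt(2π · 5n / 3^2)
        = (5n/3)^(5n) e^(−5n) · sqrt(2π·5n) / 3
        = (sqrt(2π·5n) / 3) · (5n/(3e))^(5n).
This matches Γ(5n+1)/3^(5n+1) with Stirling applied to Γ.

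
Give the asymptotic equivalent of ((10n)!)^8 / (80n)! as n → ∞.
((10n)!)^8/(80n)! ~ ((2π·10n)^(7/2) / sqrt(8)) · 8^(−8·10n)  →  0

Write N = 10n. Stirling: N! ~ sqrt(2π N)(N/e)^N and (8N)! ~ sqrt(2π·8N)·(8N/e)^(8N).
  (N!)^8/(8N)! ~ (2π N)^(8/2) (N/e)^(8N) / [sqrt(2π·8N) (8N/e)^(8N)]
     = (2π N)^(8/2) / sqrt(2π·8N) · (N/(8N))^(8N)
     = (2π N)^((8−1)/2) / sqrt(8) · 8^(−8N).
Since 8^8 > 1, the factor 8^(−8N) decays exponentially, so the ratio → 0. Substituting N = 10n gives the stated form.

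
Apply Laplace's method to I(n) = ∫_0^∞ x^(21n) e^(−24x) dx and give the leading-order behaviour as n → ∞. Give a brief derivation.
I(n) ~ (sqrt(2π·21n) / 24) · (21n/(24e))^(21n)

Write the integrand as exp(21n ln x − 24x) and set f(x) = 21n ln x − 24x. Then f'(x) = 21n/x − 24 = 0 at x* = 21n/24, and f''(x*) = −21n/x*^2 = −24^2/(21n). Laplace's method (interior maximum) gives
  I(n) ~ e^(f(x*)) · sqrt(2π / |f''(x*)|)
        = exp(21n ln(21n/24) − 21n) · sqrt(2π · 21n / 24^2)
        = (21n/24)^(21n) e^(−21n) · sqrt(2π·21n) / 24
        = (sqrt(2π·21n) / 24) · (21n/(24e))^(21n).
This matches Γ(21n+1)/24^(21n+1) with Stirling applied to Γ.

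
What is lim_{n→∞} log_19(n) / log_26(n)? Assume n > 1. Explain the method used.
lim = ln(26) / ln(19) = log_19(26)

Change of base: log_19(n) = ln n / ln 19 and log_26(n) = ln n / ln 26. The ratio is (ln n / ln 19) · (ln 26 / ln n) = ln 26 / ln 19, a constant independent of n. So the limit is ln 26 / ln 19 = log_19(26).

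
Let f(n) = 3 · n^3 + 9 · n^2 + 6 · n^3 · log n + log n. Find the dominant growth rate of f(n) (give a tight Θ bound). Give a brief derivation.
f(n) ∈ Θ(n^3 · log n)

Compare the terms by growth order. For large n, n^a · (log n)^b dominates n^a' · (log n)^b' iff a > a', or (a = a' and b > b'). Ranking the 4 terms shows the dominant one is 6 · n^3 · log n. Hence f(n) ∈ Θ(n^3 · log n).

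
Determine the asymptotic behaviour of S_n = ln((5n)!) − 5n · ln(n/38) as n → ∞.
S_n ~ 5n · (ln 190 − 1) + O(ln n)

Stirling: ln((5n)!) = 5n ln(5n) − 5n + O(ln n).
  S_n = 5n ln(5n) − 5n − 5n ln(n/38) + O(ln n)
      = 5n ln(5n) − 5n ln n + 5n ln 38 − 5n + O(ln n)
      = 5n ln 5 + 5n ln 38 − 5n + O(ln n)
      = 5n (ln 190 − 1) + O(ln n).
Numerically ln(190) − 1 ≈ 4.2470.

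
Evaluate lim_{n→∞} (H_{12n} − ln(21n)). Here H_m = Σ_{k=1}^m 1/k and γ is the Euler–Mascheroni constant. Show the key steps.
lim = ln(4/7) + γ

By Euler-Maclaurin, H_m = ln m + γ + O(1/m). So
  H_{12n} − ln(21n) = ln(12n) + γ − ln(21n) + O(1/n)
                       = ln(12/21) + γ + O(1/n).
Hence the limit is ln(12/21) + γ (= ln(4/7)).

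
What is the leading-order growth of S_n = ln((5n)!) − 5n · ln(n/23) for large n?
S_n ~ 5n · (ln 115 − 1) + O(ln n)

Stirling: ln((5n)!) = 5n ln(5n) − 5n + O(ln n).
  S_n = 5n ln(5n) − 5n − 5n ln(n/23) + O(ln n)
      = 5n ln(5n) − 5n ln n + 5n ln 23 − 5n + O(ln n)
      = 5n ln 5 + 5n ln 23 − 5n + O(ln n)
      = 5n (ln 115 − 1) + O(ln n).
Numerically ln(115) − 1 ≈ 3.7449.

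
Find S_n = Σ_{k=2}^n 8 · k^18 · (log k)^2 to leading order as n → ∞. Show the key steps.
S_n ~ 8 · n^19 · (log n)^2 / 19

By integral comparison, S_n = ∫_1^n 8 · x^18 · (log x)^2 dx + O(n^18 · (log n)^2). For the integral, the leading term of ∫_1^n x^18 (log x)^2 dx is n^19/19 · (log n)^2 (by repeated integration by parts; each step lowers the log-exponent and produces a relatively O(1/log n) correction). Hence S_n ~ 8 · n^19 · (log n)^2 / 19.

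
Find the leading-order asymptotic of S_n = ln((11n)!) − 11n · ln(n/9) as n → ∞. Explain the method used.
S_n ~ 11n · (ln 99 − 1) + O(ln n)

Stirling: ln((11n)!) = 11n ln(11n) − 11n + O(ln n).
  S_n = 11n ln(11n) − 11n − 11n ln(n/9) + O(ln n)
      = 11n ln(11n) − 11n ln n + 11n ln 9 − 11n + O(ln n)
      = 11n ln 11 + 11n ln 9 − 11n + O(ln n)
      = 11n (ln 99 − 1) + O(ln n).
Numerically ln(99) − 1 ≈ 3.5951.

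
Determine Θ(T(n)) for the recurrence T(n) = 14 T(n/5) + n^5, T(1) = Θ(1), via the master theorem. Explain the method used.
T(n) = Θ(n^5)

log_5 14 ≈ 1.640. f(n) = n^5 dominates n^(log_5 14) since 5 > 1.640, and the regularity condition a·f(n/b) = 14·(n/5)^5 = (14/3125)·n^5 ≤ c·f(n) holds with c = 14/3125 ≈ 0.00448 < 1. So this is Case 3: T(n) = Θ(f(n)) = Θ(n^5).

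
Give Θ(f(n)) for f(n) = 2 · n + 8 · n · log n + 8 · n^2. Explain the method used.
f(n) ∈ Θ(n^2)

Compare the terms by growth order. For large n, n^a · (log n)^b dominates n^a' · (log n)^b' iff a > a', or (a = a' and b > b'). Ranking the 3 terms shows the dominant one is 8 · n^2. Hence f(n) ∈ Θ(n^2).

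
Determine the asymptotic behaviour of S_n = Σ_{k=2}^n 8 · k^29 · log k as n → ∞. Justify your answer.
S_n ~ 4 · n^30 log n / 15 − 2 · n^30 / 225

By integral comparison, S_n = ∫_1^n 8 · x^29 · log x dx + O(n^29 · log n). For the integral, ∫ x^29 log x dx = n^30 log n / 30 − n^30/900 (integration by parts). Hence S_n ~ 4 · n^30 log n / 15 − 2 · n^30 / 225.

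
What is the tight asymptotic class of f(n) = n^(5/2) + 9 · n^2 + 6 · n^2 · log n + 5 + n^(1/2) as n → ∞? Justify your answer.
f(n) ∈ Θ(n^(5/2))

Compare the terms by growth order. For large n, n^a · (log n)^b dominates n^a' · (log n)^b' iff a > a', or (a = a' and b > b'). Ranking the 5 terms shows the dominant one is n^(5/2). Hence f(n) ∈ Θ(n^(5/2)).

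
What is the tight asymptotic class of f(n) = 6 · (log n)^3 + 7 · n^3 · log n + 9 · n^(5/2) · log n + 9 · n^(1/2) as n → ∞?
f(n) ∈ Θ(n^3 · log n)

Compare the terms by growth order. For large n, n^a · (log n)^b dominates n^a' · (log n)^b' iff a > a', or (a = a' and b > b'). Ranking the 4 terms shows the dominant one is 7 · n^3 · log n. Hence f(n) ∈ Θ(n^3 · log n).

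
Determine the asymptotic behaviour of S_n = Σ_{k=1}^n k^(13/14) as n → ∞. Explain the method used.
S_n ~ (14/27) · n^(27/14)

Integral comparison: Σ_{k=1}^n k^(13/14) = ∫_0^n x^(13/14) dx + O(n^(13/14)). The integral is n^(1 + 13/14) / (1 + 13/14) = n^((13+14)/14) / ((13+14)/14) = (14/27) · n^(27/14).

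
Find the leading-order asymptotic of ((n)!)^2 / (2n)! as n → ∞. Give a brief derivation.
((n)!)^2/(2n)! ~ ((2π·n)^(1/2) / sqrt(2)) · 2^(−2·n)  →  0

Write N = n. Stirling: N! ~ sqrt(2π N)(N/e)^N and (2N)! ~ sqrt(2π·2N)·(2N/e)^(2N).
  (N!)^2/(2N)! ~ (2π N)^(2/2) (N/e)^(2N) / [sqrt(2π·2N) (2N/e)^(2N)]
     = (2π N)^(2/2) / sqrt(2π·2N) · (N/(2N))^(2N)
     = (2π N)^((2−1)/2) / sqrt(2) · 2^(−2N).
Since 2^2 > 1, the factor 2^(−2N) decays exponentially, so the ratio → 0. Substituting N = n gives the stated form.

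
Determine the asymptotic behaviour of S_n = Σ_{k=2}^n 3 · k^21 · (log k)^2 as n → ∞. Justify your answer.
S_n ~ 3 · n^22 · (log n)^2 / 22

By integral comparison, S_n = ∫_1^n 3 · x^21 · (log x)^2 dx + O(n^21 · (log n)^2). For the integral, the leading term of ∫_1^n x^21 (log x)^2 dx is n^22/22 · (log n)^2 (by repeated integration by parts; each step lowers the log-exponent and produces a relatively O(1/log n) correction). Hence S_n ~ 3 · n^22 · (log n)^2 / 22.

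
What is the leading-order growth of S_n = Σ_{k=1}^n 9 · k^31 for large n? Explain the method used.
S_n ~ 9 · n^32 / 32

By integral comparison (Euler-Maclaurin), Σ_{k=1}^n 9 · k^31 = 9 · ∫_0^n x^31 dx + O(n^31) = 9 · n^32/32 + O(n^31). (Equivalently, Faulhaber's formula gives the same leading term.)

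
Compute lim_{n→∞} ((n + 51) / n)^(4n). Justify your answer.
lim = e^204

Rewrite as (1 + 51/n)^(4n). By the standard limit (1 + x/n)^n → e^x, we have (1 + 51/n)^n → e^51, and raising to the 4th power gives e^204.
More precisely, ln[(1 + 51/n)^(4n)] = 4n · ln(1 + 51/n) = 4n · (51/n + O(1/n^2)) = 204 + O(1/n) → 204.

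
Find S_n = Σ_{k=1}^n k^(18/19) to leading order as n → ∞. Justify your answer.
S_n ~ (19/37) · n^(37/19)

Integral comparison: Σ_{k=1}^n k^(18/19) = ∫_0^n x^(18/19) dx + O(n^(18/19)). The integral is n^(1 + 18/19) / (1 + 18/19) = n^((18+19)/19) / ((18+19)/19) = (19/37) · n^(37/19).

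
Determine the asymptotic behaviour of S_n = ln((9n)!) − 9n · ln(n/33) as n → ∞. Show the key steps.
S_n ~ 9n · (ln 297 − 1) + O(ln n)

Stirling: ln((9n)!) = 9n ln(9n) − 9n + O(ln n).
  S_n = 9n ln(9n) − 9n − 9n ln(n/33) + O(ln n)
      = 9n ln(9n) − 9n ln n + 9n ln 33 − 9n + O(ln n)
      = 9n ln 9 + 9n ln 33 − 9n + O(ln n)
      = 9n (ln 297 − 1) + O(ln n).
Numerically ln(297) − 1 ≈ 4.6937.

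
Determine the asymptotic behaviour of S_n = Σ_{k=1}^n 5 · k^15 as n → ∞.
S_n ~ 5 · n^16 / 16

By integral comparison (Euler-Maclaurin), Σ_{k=1}^n 5 · k^15 = 5 · ∫_0^n x^15 dx + O(n^15) = 5 · n^16/16 + O(n^15). (Equivalently, Faulhaber's formula gives the same leading term.)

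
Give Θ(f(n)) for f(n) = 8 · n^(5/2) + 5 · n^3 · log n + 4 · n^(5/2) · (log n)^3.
f(n) ∈ Θ(n^3 · log n)

Compare the terms by growth order. For large n, n^a · (log n)^b dominates n^a' · (log n)^b' iff a > a', or (a = a' and b > b'). Ranking the 3 terms shows the dominant one is 5 · n^3 · log n. Hence f(n) ∈ Θ(n^3 · log n).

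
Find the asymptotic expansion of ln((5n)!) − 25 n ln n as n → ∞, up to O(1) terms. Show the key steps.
ln((5n)!) − 25 n ln n = −20 n ln n + 5(ln 5 − 1) n + (1/2) ln(2π·5n) + O(1/n)

Stirling: ln((5n)!) = 5n ln(5n) − 5n + (1/2) ln(2π·5n) + O(1/n).
Expand 5n ln(5n) = 5n (ln n + ln 5) = 5n ln n + 5n ln 5.
Subtract 25n ln n: leading term is (5 − 25) n ln n = −20 n ln n. The next term is 5n ln 5 − 5n = 5(ln 5 − 1) n. Then the (1/2) ln(2π·5n) correction.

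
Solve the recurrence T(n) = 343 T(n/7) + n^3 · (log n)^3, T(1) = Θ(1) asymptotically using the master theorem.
T(n) = Θ(n^3 · (log n)^4)

Here log_7 343 = 3 and f(n) = n^3 · (log n)^3 = Θ(n^(log_7 343) · (log n)^3). This is the extended Case 2 of the master theorem (f matches the critical exponent up to log factors), giving T(n) = Θ(n^(log_7 343) · (log n)^(3+1)) = Θ(n^3 · (log n)^4).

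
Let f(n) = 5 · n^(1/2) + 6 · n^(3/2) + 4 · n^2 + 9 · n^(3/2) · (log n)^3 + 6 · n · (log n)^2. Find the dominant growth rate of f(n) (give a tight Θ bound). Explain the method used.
f(n) ∈ Θ(n^2)

Compare the terms by growth order. For large n, n^a · (log n)^b dominates n^a' · (log n)^b' iff a > a', or (a = a' and b > b'). Ranking the 5 terms shows the dominant one is 4 · n^2. Hence f(n) ∈ Θ(n^2).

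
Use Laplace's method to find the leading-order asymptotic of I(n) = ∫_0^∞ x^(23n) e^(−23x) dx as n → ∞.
I(n) ~ (sqrt(2π·23n) / 23) · (23n/(23e))^(23n)

Write the integrand as exp(23n ln x − 23x) and set f(x) = 23n ln x − 23x. Then f'(x) = 23n/x − 23 = 0 at x* = 23n/23, and f''(x*) = −23n/x*^2 = −23^2/(23n). Laplace's method (interior maximum) gives
  I(n) ~ e^(f(x*)) · sqrt(2π / |f''(x*)|)
        = exp(23n ln(23n/23) − 23n) · sqrt(2π · 23n / 23^2)
        = (23n/23)^(23n) e^(−23n) · sqrt(2π·23n) / 23
        = (sqrt(2π·23n) / 23) · (23n/(23e))^(23n).
This matches Γ(23n+1)/23^(23n+1) with Stirling applied to Γ.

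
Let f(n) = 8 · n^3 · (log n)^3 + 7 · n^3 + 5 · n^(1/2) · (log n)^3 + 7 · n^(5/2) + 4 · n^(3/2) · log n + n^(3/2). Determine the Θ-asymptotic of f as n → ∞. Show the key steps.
f(n) ∈ Θ(n^3 · (log n)^3)

Compare the terms by growth order. For large n, n^a · (log n)^b dominates n^a' · (log n)^b' iff a > a', or (a = a' and b > b'). Ranking the 6 terms shows the dominant one is 8 · n^3 · (log n)^3. Hence f(n) ∈ Θ(n^3 · (log n)^3).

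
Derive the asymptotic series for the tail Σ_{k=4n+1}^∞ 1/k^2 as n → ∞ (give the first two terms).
Σ_{k>4n} 1/k^2 = 1/(1 · (4n)) − 1/(2 · (4n)^2) + O(1/(4n)^3)

Compare to the integral: ∫_{4n}^∞ x^(−2) dx = [−x^(−1)/1]_{4n}^∞ = 1/((2−1)·(4n)). The Euler-Maclaurin correction adds −f(4n)/2 = −1/(2·(4n)^2). Euler-Maclaurin then gives
  Σ_{k>4n} 1/k^2 = ∫_{4n}^∞ dx/x^2 − 1/(2·(4n)^2) + O(1/(4n)^3).
(Equivalently this is ζ(2) − Σ_{k≤4n} 1/k^2.)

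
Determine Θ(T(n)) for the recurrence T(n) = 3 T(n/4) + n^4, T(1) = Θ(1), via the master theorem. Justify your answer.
T(n) = Θ(n^4)

log_4 3 ≈ 0.792. f(n) = n^4 dominates n^(log_4 3) since 4 > 0.792, and the regularity condition a·f(n/b) = 3·(n/4)^4 = (3/256)·n^4 ≤ c·f(n) holds with c = 3/256 ≈ 0.0117 < 1. So this is Case 3: T(n) = Θ(f(n)) = Θ(n^4).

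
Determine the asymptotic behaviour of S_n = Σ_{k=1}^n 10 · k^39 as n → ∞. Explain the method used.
S_n ~ n^40 / 4

By integral comparison (Euler-Maclaurin), Σ_{k=1}^n 10 · k^39 = 10 · ∫_0^n x^39 dx + O(n^39) = 10 · n^40/40 = n^40 / 4 + O(n^39). (Equivalently, Faulhaber's formula gives the same leading term.)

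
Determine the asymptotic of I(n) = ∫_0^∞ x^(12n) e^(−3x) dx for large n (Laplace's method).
I(n) ~ (sqrt(2π·12n) / 3) · (12n/(3e))^(12n)

Write the integrand as exp(12n ln x − 3x) and set f(x) = 12n ln x − 3x. Then f'(x) = 12n/x − 3 = 0 at x* = 12n/3, and f''(x*) = −12n/x*^2 = −3^2/(12n). Laplace's method (interior maximum) gives
  I(n) ~ e^(f(x*)) · sqrt(2π / |f''(x*)|)
        = exp(12n ln(12n/3) − 12n) · sqrt(2π · 12n / 3^2)
        = (12n/3)^(12n) e^(−12n) · sqrt(2π·12n) / 3
        = (sqrt(2π·12n) / 3) · (12n/(3e))^(12n).
This matches Γ(12n+1)/3^(12n+1) with Stirling applied to Γ.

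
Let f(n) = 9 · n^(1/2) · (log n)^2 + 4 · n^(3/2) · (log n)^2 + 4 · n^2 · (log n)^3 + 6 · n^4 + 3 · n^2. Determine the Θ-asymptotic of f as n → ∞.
f(n) ∈ Θ(n^4)

Compare the terms by growth order. For large n, n^a · (log n)^b dominates n^a' · (log n)^b' iff a > a', or (a = a' and b > b'). Ranking the 5 terms shows the dominant one is 6 · n^4. Hence f(n) ∈ Θ(n^4).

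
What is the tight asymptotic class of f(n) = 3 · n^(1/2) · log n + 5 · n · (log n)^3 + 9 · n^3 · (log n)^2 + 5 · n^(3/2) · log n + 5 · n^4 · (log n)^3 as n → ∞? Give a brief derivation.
f(n) ∈ Θ(n^4 · (log n)^3)

Compare the terms by growth order. For large n, n^a · (log n)^b dominates n^a' · (log n)^b' iff a > a', or (a = a' and b > b'). Ranking the 5 terms shows the dominant one is 5 · n^4 · (log n)^3. Hence f(n) ∈ Θ(n^4 · (log n)^3).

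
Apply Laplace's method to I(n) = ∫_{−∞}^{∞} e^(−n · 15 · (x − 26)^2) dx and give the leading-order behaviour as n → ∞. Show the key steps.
I(n) = sqrt(π/(15n))

Here φ(x) = 15 · (x − 26)^2 has its unique minimum at x* = 26 with φ(x*) = 0 and φ''(x*) = 30. Laplace's method gives
  I(n) ~ e^(−n φ(x*)) · sqrt(2π / (n · φ''(x*))) = sqrt(2π / (30n)) = sqrt(π/(15n)).
This is exact: substituting u = (x − 26)·sqrt(15n) gives I(n) = (1/sqrt(15n)) ∫_{−∞}^{∞} e^(−u^2) du = sqrt(π/(15n)).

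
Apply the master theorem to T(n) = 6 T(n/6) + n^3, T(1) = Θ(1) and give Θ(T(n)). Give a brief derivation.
T(n) = Θ(n^3)

log_6 6 ≈ 1.000. f(n) = n^3 dominates n^(log_6 6) since 3 > 1.000, and the regularity condition a·f(n/b) = 6·(n/6)^3 = (6/216)·n^3 ≤ c·f(n) holds with c = 6/216 ≈ 0.0278 < 1. So this is Case 3: T(n) = Θ(f(n)) = Θ(n^3).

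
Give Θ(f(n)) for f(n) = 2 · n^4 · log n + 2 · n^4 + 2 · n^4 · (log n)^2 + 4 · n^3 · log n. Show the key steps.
f(n) ∈ Θ(n^4 · (log n)^2)

Compare the terms by growth order. For large n, n^a · (log n)^b dominates n^a' · (log n)^b' iff a > a', or (a = a' and b > b'). Ranking the 4 terms shows the dominant one is 2 · n^4 · (log n)^2. Hence f(n) ∈ Θ(n^4 · (log n)^2).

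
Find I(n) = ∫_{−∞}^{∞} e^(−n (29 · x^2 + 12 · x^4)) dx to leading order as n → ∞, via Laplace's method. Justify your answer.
I(n) ~ sqrt(π/(29n))

φ(x) = 29 · x^2 + 12 · x^4 has its unique global minimum at x* = 0 (since φ'(x) = 58x + 48x^3 = 0 only at x = 0 for real x with both coefficients positive, and φ → ∞ as |x| → ∞). At x* = 0, φ(0) = 0 and φ''(0) = 58. Laplace's method then gives
  I(n) ~ sqrt(2π / (n · φ''(0))) · e^(−n φ(0)) = sqrt(2π / (58n)) = sqrt(π/(29n)).
The 12 · x^4 term contributes only at subleading order (an O(1/n) relative correction).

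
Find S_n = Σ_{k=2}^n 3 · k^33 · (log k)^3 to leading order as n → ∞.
S_n ~ 3 · n^34 · (log n)^3 / 34

By integral comparison, S_n = ∫_1^n 3 · x^33 · (log x)^3 dx + O(n^33 · (log n)^3). For the integral, the leading term of ∫_1^n x^33 (log x)^3 dx is n^34/34 · (log n)^3 (by repeated integration by parts; each step lowers the log-exponent and produces a relatively O(1/log n) correction). Hence S_n ~ 3 · n^34 · (log n)^3 / 34.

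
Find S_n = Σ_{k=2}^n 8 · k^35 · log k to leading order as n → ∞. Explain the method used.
S_n ~ 2 · n^36 log n / 9 − n^36 / 162

By integral comparison, S_n = ∫_1^n 8 · x^35 · log x dx + O(n^35 · log n). For the integral, ∫ x^35 log x dx = n^36 log n / 36 − n^36/1296 (integration by parts). Hence S_n ~ 2 · n^36 log n / 9 − n^36 / 162.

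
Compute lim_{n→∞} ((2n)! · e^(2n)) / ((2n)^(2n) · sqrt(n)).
lim = sqrt(2π·2)

Stirling: (2n)! ~ sqrt(2π·2n) · (2n/e)^(2n). Hence
  (2n)! · e^(2n) / (2n)^(2n) ~ sqrt(2π·2n).
Dividing by sqrt(n): sqrt(2π·2n) / sqrt(n) = sqrt(2π·2) · n^((1−1)/2), so the limit is sqrt(2π·2).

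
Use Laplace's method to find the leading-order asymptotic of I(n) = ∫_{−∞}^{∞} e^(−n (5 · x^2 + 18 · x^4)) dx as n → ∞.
I(n) ~ sqrt(π/(5n))

φ(x) = 5 · x^2 + 18 · x^4 has its unique global minimum at x* = 0 (since φ'(x) = 10x + 72x^3 = 0 only at x = 0 for real x with both coefficients positive, and φ → ∞ as |x| → ∞). At x* = 0, φ(0) = 0 and φ''(0) = 10. Laplace's method then gives
  I(n) ~ sqrt(2π / (n · φ''(0))) · e^(−n φ(0)) = sqrt(2π / (10n)) = sqrt(π/(5n)).
The 18 · x^4 term contributes only at subleading order (an O(1/n) relative correction).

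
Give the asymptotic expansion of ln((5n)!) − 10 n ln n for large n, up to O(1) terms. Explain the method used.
ln((5n)!) − 10 n ln n = −5 n ln n + 5(ln 5 − 1) n + (1/2) ln(2π·5n) + O(1/n)

Stirling: ln((5n)!) = 5n ln(5n) − 5n + (1/2) ln(2π·5n) + O(1/n).
Expand 5n ln(5n) = 5n (ln n + ln 5) = 5n ln n + 5n ln 5.
Subtract 10n ln n: leading term is (5 − 10) n ln n = −5 n ln n. The next term is 5n ln 5 − 5n = 5(ln 5 − 1) n. Then the (1/2) ln(2π·5n) correction.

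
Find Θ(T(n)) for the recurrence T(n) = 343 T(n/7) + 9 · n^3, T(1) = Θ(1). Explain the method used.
T(n) = Θ(n^3 log n)

log_7 343 = 3, and f(n) = 9 · n^3 = Θ(n^(log_7 343)). This is Case 2 of the master theorem: T(n) = Θ(f(n) · log n) = Θ(n^3 log n).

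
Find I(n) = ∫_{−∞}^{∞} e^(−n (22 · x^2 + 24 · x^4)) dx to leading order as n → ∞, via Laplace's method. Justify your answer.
I(n) ~ sqrt(π/(22n))

φ(x) = 22 · x^2 + 24 · x^4 has its unique global minimum at x* = 0 (since φ'(x) = 44x + 96x^3 = 0 only at x = 0 for real x with both coefficients positive, and φ → ∞ as |x| → ∞). At x* = 0, φ(0) = 0 and φ''(0) = 44. Laplace's method then gives
  I(n) ~ sqrt(2π / (n · φ''(0))) · e^(−n φ(0)) = sqrt(2π / (44n)) = sqrt(π/(22n)).
The 24 · x^4 term contributes only at subleading order (an O(1/n) relative correction).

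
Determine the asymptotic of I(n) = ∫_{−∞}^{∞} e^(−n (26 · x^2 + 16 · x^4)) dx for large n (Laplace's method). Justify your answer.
I(n) ~ sqrt(π/(26n))

φ(x) = 26 · x^2 + 16 · x^4 has its unique global minimum at x* = 0 (since φ'(x) = 52x + 64x^3 = 0 only at x = 0 for real x with both coefficients positive, and φ → ∞ as |x| → ∞). At x* = 0, φ(0) = 0 and φ''(0) = 52. Laplace's method then gives
  I(n) ~ sqrt(2π / (n · φ''(0))) · e^(−n φ(0)) = sqrt(2π / (52n)) = sqrt(π/(26n)).
The 16 · x^4 term contributes only at subleading order (an O(1/n) relative correction).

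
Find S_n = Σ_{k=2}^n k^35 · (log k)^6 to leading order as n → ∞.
S_n ~ n^36 · (log n)^6 / 36

By integral comparison, S_n = ∫_1^n x^35 · (log x)^6 dx + O(n^35 · (log n)^6). For the integral, the leading term of ∫_1^n x^35 (log x)^6 dx is n^36/36 · (log n)^6 (by repeated integration by parts; each step lowers the log-exponent and produces a relatively O(1/log n) correction). Hence S_n ~ n^36 · (log n)^6 / 36.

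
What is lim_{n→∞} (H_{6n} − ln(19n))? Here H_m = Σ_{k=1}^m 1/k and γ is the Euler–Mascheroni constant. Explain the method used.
lim = ln(6/19) + γ

By Euler-Maclaurin, H_m = ln m + γ + O(1/m). So
  H_{6n} − ln(19n) = ln(6n) + γ − ln(19n) + O(1/n)
                       = ln(6/19) + γ + O(1/n).
Hence the limit is ln(6/19) + γ.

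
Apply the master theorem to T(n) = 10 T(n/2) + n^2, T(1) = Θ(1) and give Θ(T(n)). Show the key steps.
T(n) = Θ(n^(log_2 10))

Master theorem: compare f(n) = n^2 to n^(log_2 10) where log_2 10 ≈ 3.322. Since 2 < log_2 10, we have f(n) = O(n^(log_2 10 − ε)) for some ε > 0 — Case 1. Hence T(n) = Θ(n^(log_2 10)).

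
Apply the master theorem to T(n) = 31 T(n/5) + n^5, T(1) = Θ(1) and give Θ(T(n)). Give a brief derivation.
T(n) = Θ(n^5)

log_5 31 ≈ 2.134. f(n) = n^5 dominates n^(log_5 31) since 5 > 2.134, and the regularity condition a·f(n/b) = 31·(n/5)^5 = (31/3125)·n^5 ≤ c·f(n) holds with c = 31/3125 ≈ 0.00992 < 1. So this is Case 3: T(n) = Θ(f(n)) = Θ(n^5).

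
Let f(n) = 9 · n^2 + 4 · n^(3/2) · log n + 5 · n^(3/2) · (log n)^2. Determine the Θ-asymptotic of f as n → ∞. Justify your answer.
f(n) ∈ Θ(n^2)

Compare the terms by growth order. For large n, n^a · (log n)^b dominates n^a' · (log n)^b' iff a > a', or (a = a' and b > b'). Ranking the 3 terms shows the dominant one is 9 · n^2. Hence f(n) ∈ Θ(n^2).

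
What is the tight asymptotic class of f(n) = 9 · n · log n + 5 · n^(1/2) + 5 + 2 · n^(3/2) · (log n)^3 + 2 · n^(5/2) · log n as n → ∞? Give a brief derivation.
f(n) ∈ Θ(n^(5/2) · log n)

Compare the terms by growth order. For large n, n^a · (log n)^b dominates n^a' · (log n)^b' iff a > a', or (a = a' and b > b'). Ranking the 5 terms shows the dominant one is 2 · n^(5/2) · log n. Hence f(n) ∈ Θ(n^(5/2) · log n).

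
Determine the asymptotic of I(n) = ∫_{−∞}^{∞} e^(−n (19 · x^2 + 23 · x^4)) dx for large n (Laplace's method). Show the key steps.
I(n) ~ sqrt(π/(19n))

φ(x) = 19 · x^2 + 23 · x^4 has its unique global minimum at x* = 0 (since φ'(x) = 38x + 92x^3 = 0 only at x = 0 for real x with both coefficients positive, and φ → ∞ as |x| → ∞). At x* = 0, φ(0) = 0 and φ''(0) = 38. Laplace's method then gives
  I(n) ~ sqrt(2π / (n · φ''(0))) · e^(−n φ(0)) = sqrt(2π / (38n)) = sqrt(π/(19n)).
The 23 · x^4 term contributes only at subleading order (an O(1/n) relative correction).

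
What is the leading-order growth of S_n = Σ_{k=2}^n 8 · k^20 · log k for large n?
S_n ~ 8 · n^21 log n / 21 − 8 · n^21 / 441

By integral comparison, S_n = ∫_1^n 8 · x^20 · log x dx + O(n^20 · log n). For the integral, ∫ x^20 log x dx = n^21 log n / 21 − n^21/441 (integration by parts). Hence S_n ~ 8 · n^21 log n / 21 − 8 · n^21 / 441.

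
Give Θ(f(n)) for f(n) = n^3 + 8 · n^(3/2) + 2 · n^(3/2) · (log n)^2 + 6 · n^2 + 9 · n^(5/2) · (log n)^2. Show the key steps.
f(n) ∈ Θ(n^3)

Compare the terms by growth order. For large n, n^a · (log n)^b dominates n^a' · (log n)^b' iff a > a', or (a = a' and b > b'). Ranking the 5 terms shows the dominant one is n^3. Hence f(n) ∈ Θ(n^3).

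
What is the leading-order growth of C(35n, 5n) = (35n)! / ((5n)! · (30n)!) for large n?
C(35n, 5n) ~ (823543/46656)^(5n) · sqrt(7/(12π·5n))

Write N = 5n. Apply Stirling to each factorial:
  (7N)! ~ sqrt(2π·7N) · (7N/e)^(7N),
  N! ~ sqrt(2π N) · (N/e)^N,
  (6N)! ~ sqrt(2π·6N) · (6N/e)^(6N).
The exponential factors combine to (7N)^(7N) / (N^N · (6N)^(6N)) = 7^(7N)/6^(6N) = (7^7/6^6)^N = (823543/46656)^N.
The square-root prefactors combine to sqrt(2π·7N) / (sqrt(2π N)·sqrt(2π·6N)) = sqrt(7 / (2π·6·N)) = sqrt(7/(12π·5n)).
Substituting N = 5n: C(35n, 5n) ~ (823543/46656)^(5n) · sqrt(7/(12π·5n)).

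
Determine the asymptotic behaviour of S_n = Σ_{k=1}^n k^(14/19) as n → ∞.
S_n ~ (19/33) · n^(33/19)

Integral comparison: Σ_{k=1}^n k^(14/19) = ∫_0^n x^(14/19) dx + O(n^(14/19)). The integral is n^(1 + 14/19) / (1 + 14/19) = n^((14+19)/19) / ((14+19)/19) = (19/33) · n^(33/19).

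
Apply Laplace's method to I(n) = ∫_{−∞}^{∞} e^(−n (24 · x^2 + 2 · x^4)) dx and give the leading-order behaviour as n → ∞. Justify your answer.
I(n) ~ sqrt(π/(24n))

φ(x) = 24 · x^2 + 2 · x^4 has its unique global minimum at x* = 0 (since φ'(x) = 48x + 8x^3 = 0 only at x = 0 for real x with both coefficients positive, and φ → ∞ as |x| → ∞). At x* = 0, φ(0) = 0 and φ''(0) = 48. Laplace's method then gives
  I(n) ~ sqrt(2π / (n · φ''(0))) · e^(−n φ(0)) = sqrt(2π / (48n)) = sqrt(π/(24n)).
The 2 · x^4 term contributes only at subleading order (an O(1/n) relative correction).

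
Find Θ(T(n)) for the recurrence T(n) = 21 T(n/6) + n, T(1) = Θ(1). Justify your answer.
T(n) = Θ(n^(log_6 21))

Master theorem: compare f(n) = n to n^(log_6 21) where log_6 21 ≈ 1.699. Since 1 < log_6 21, we have f(n) = O(n^(log_6 21 − ε)) for some ε > 0 — Case 1. Hence T(n) = Θ(n^(log_6 21)).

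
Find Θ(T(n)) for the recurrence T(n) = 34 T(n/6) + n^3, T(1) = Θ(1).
T(n) = Θ(n^3)

log_6 34 ≈ 1.968. f(n) = n^3 dominates n^(log_6 34) since 3 > 1.968, and the regularity condition a·f(n/b) = 34·(n/6)^3 = (34/216)·n^3 ≤ c·f(n) holds with c = 34/216 ≈ 0.157 < 1. So this is Case 3: T(n) = Θ(f(n)) = Θ(n^3).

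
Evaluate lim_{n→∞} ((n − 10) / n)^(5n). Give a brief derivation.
lim = e^(−50)

Rewrite as (1 − 10/n)^(5n). By the standard limit (1 + x/n)^n → e^x, we have (1 − 10/n)^n → e^(−10), and raising to the 5th power gives e^(−50).
More precisely, ln[(1 − 10/n)^(5n)] = 5n · ln(1 − 10/n) = 5n · (-10/n + O(1/n^2)) = -50 + O(1/n) → -50.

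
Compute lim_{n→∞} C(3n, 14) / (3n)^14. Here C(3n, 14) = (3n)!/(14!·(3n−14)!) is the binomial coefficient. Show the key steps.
lim = 1/14! = 1/87178291200

With N = 3n → ∞: C(N, 14) / N^14 = [N(N−1)…(N−13)] / (14! · N^14) = (1/14!) · 1 · (1 − 1/(3n)) · … · (1 − 13/(3n)). Each factor → 1 as N → ∞, so the limit is 1/14! = 1/87178291200.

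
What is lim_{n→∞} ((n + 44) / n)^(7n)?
lim = e^308

Rewrite as (1 + 44/n)^(7n). By the standard limit (1 + x/n)^n → e^x, we have (1 + 44/n)^n → e^44, and raising to the 7th power gives e^308.
More precisely, ln[(1 + 44/n)^(7n)] = 7n · ln(1 + 44/n) = 7n · (44/n + O(1/n^2)) = 308 + O(1/n) → 308.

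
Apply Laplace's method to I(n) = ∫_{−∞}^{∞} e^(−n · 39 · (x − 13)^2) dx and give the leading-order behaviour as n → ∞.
I(n) = sqrt(π/(39n))

Here φ(x) = 39 · (x − 13)^2 has its unique minimum at x* = 13 with φ(x*) = 0 and φ''(x*) = 78. Laplace's method gives
  I(n) ~ e^(−n φ(x*)) · sqrt(2π / (n · φ''(x*))) = sqrt(2π / (78n)) = sqrt(π/(39n)).
This is exact: substituting u = (x − 13)·sqrt(39n) gives I(n) = (1/sqrt(39n)) ∫_{−∞}^{∞} e^(−u^2) du = sqrt(π/(39n)).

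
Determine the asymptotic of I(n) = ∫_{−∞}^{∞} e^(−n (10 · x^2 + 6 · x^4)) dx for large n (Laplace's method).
I(n) ~ sqrt(π/(10n))

φ(x) = 10 · x^2 + 6 · x^4 has its unique global minimum at x* = 0 (since φ'(x) = 20x + 24x^3 = 0 only at x = 0 for real x with both coefficients positive, and φ → ∞ as |x| → ∞). At x* = 0, φ(0) = 0 and φ''(0) = 20. Laplace's method then gives
  I(n) ~ sqrt(2π / (n · φ''(0))) · e^(−n φ(0)) = sqrt(2π / (20n)) = sqrt(π/(10n)).
The 6 · x^4 term contributes only at subleading order (an O(1/n) relative correction).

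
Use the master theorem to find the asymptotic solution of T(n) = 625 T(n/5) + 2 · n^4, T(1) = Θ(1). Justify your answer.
T(n) = Θ(n^4 log n)

log_5 625 = 4, and f(n) = 2 · n^4 = Θ(n^(log_5 625)). This is Case 2 of the master theorem: T(n) = Θ(f(n) · log n) = Θ(n^4 log n).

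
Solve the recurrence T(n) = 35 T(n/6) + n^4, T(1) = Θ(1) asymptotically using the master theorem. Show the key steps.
T(n) = Θ(n^4)

log_6 35 ≈ 1.984. f(n) = n^4 dominates n^(log_6 35) since 4 > 1.984, and the regularity condition a·f(n/b) = 35·(n/6)^4 = (35/1296)·n^4 ≤ c·f(n) holds with c = 35/1296 ≈ 0.027 < 1. So this is Case 3: T(n) = Θ(f(n)) = Θ(n^4).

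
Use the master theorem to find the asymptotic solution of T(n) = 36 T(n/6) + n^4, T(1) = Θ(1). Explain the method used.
T(n) = Θ(n^4)

log_6 36 ≈ 2.000. f(n) = n^4 dominates n^(log_6 36) since 4 > 2.000, and the regularity condition a·f(n/b) = 36·(n/6)^4 = (36/1296)·n^4 ≤ c·f(n) holds with c = 36/1296 ≈ 0.0278 < 1. So this is Case 3: T(n) = Θ(f(n)) = Θ(n^4).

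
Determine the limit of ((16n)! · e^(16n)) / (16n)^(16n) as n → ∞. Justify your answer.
lim = ∞

Stirling: (16n)! ~ sqrt(2π·16n) · (16n/e)^(16n). Hence
  (16n)! · e^(16n) / (16n)^(16n) ~ sqrt(2π·16n) = sqrt(2π·16) · sqrt(n) → ∞.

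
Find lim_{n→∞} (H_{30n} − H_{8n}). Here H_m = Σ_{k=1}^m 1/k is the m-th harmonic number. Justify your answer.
lim = ln(30/8) = ln(15/4)

Euler-Maclaurin gives H_m = ln m + γ + 1/(2m) + O(1/m^2). The γ and O(1/m) terms cancel in the difference:
  H_{30n} − H_{8n} = ln(30n) − ln(8n) + O(1/n) = ln(30/8) + O(1/n).
Hence the limit is ln(30/8) = ln(15/4).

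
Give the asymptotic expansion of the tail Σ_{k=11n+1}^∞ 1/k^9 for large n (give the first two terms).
Σ_{k>11n} 1/k^9 = 1/(8 · (11n)^8) − 1/(2 · (11n)^9) + O(1/(11n)^10)

Compare to the integral: ∫_{11n}^∞ x^(−9) dx = [−x^(−8)/8]_{11n}^∞ = 1/((9−1)·(11n)^8). The Euler-Maclaurin correction adds −f(11n)/2 = −1/(2·(11n)^9). Euler-Maclaurin then gives
  Σ_{k>11n} 1/k^9 = ∫_{11n}^∞ dx/x^9 − 1/(2·(11n)^9) + O(1/(11n)^10).
(Equivalently this is ζ(9) − Σ_{k≤11n} 1/k^9.)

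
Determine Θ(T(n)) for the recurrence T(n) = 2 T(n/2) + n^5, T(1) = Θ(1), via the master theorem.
T(n) = Θ(n^5)

log_2 2 ≈ 1.000. f(n) = n^5 dominates n^(log_2 2) since 5 > 1.000, and the regularity condition a·f(n/b) = 2·(n/2)^5 = (2/32)·n^5 ≤ c·f(n) holds with c = 2/32 ≈ 0.0625 < 1. So this is Case 3: T(n) = Θ(f(n)) = Θ(n^5).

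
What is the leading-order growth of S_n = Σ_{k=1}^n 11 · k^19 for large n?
S_n ~ 11 · n^20 / 20

By integral comparison (Euler-Maclaurin), Σ_{k=1}^n 11 · k^19 = 11 · ∫_0^n x^19 dx + O(n^19) = 11 · n^20/20 + O(n^19). (Equivalently, Faulhaber's formula gives the same leading term.)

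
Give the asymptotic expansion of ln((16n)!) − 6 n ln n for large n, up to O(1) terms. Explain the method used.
ln((16n)!) − 6 n ln n = 10 n ln n + 16(ln 16 − 1) n + (1/2) ln(2π·16n) + O(1/n)

Stirling: ln((16n)!) = 16n ln(16n) − 16n + (1/2) ln(2π·16n) + O(1/n).
Expand 16n ln(16n) = 16n (ln n + ln 16) = 16n ln n + 16n ln 16.
Subtract 6n ln n: leading term is (16 − 6) n ln n = 10 n ln n. The next term is 16n ln 16 − 16n = 16(ln 16 − 1) n. Then the (1/2) ln(2π·16n) correction.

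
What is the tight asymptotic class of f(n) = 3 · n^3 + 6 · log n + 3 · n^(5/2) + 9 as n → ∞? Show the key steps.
f(n) ∈ Θ(n^3)

Compare the terms by growth order. For large n, n^a · (log n)^b dominates n^a' · (log n)^b' iff a > a', or (a = a' and b > b'). Ranking the 4 terms shows the dominant one is 3 · n^3. Hence f(n) ∈ Θ(n^3).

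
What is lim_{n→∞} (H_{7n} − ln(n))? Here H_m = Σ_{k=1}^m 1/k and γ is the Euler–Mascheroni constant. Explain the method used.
lim = ln 7 + γ

By Euler-Maclaurin, H_m = ln m + γ + O(1/m). So
  H_{7n} − ln(n) = ln(7n) + γ − ln(n) + O(1/n)
                       = ln(7/1) + γ + O(1/n).
Hence the limit is ln(7/1) + γ.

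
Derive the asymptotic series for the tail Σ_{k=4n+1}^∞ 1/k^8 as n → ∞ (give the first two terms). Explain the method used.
Σ_{k>4n} 1/k^8 = 1/(7 · (4n)^7) − 1/(2 · (4n)^8) + O(1/(4n)^9)

Compare to the integral: ∫_{4n}^∞ x^(−8) dx = [−x^(−7)/7]_{4n}^∞ = 1/((8−1)·(4n)^7). The Euler-Maclaurin correction adds −f(4n)/2 = −1/(2·(4n)^8). Euler-Maclaurin then gives
  Σ_{k>4n} 1/k^8 = ∫_{4n}^∞ dx/x^8 − 1/(2·(4n)^8) + O(1/(4n)^9).
(Equivalently this is ζ(8) − Σ_{k≤4n} 1/k^8.)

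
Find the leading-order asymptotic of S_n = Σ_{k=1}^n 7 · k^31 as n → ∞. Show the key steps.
S_n ~ 7 · n^32 / 32

By integral comparison (Euler-Maclaurin), Σ_{k=1}^n 7 · k^31 = 7 · ∫_0^n x^31 dx + O(n^31) = 7 · n^32/32 + O(n^31). (Equivalently, Faulhaber's formula gives the same leading term.)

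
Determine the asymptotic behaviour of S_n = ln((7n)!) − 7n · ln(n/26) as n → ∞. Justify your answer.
S_n ~ 7n · (ln 182 − 1) + O(ln n)

Stirling: ln((7n)!) = 7n ln(7n) − 7n + O(ln n).
  S_n = 7n ln(7n) − 7n − 7n ln(n/26) + O(ln n)
      = 7n ln(7n) − 7n ln n + 7n ln 26 − 7n + O(ln n)
      = 7n ln 7 + 7n ln 26 − 7n + O(ln n)
      = 7n (ln 182 − 1) + O(ln n).
Numerically ln(182) − 1 ≈ 4.2040.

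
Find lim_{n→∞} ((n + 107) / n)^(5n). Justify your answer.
lim = e^535

Rewrite as (1 + 107/n)^(5n). By the standard limit (1 + x/n)^n → e^x, we have (1 + 107/n)^n → e^107, and raising to the 5th power gives e^535.
More precisely, ln[(1 + 107/n)^(5n)] = 5n · ln(1 + 107/n) = 5n · (107/n + O(1/n^2)) = 535 + O(1/n) → 535.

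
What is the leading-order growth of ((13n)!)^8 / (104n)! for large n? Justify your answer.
((13n)!)^8/(104n)! ~ ((2π·13n)^(7/2) / sqrt(8)) · 8^(−8·13n)  →  0

Write N = 13n. Stirling: N! ~ sqrt(2π N)(N/e)^N and (8N)! ~ sqrt(2π·8N)·(8N/e)^(8N).
  (N!)^8/(8N)! ~ (2π N)^(8/2) (N/e)^(8N) / [sqrt(2π·8N) (8N/e)^(8N)]
     = (2π N)^(8/2) / sqrt(2π·8N) · (N/(8N))^(8N)
     = (2π N)^((8−1)/2) / sqrt(8) · 8^(−8N).
Since 8^8 > 1, the factor 8^(−8N) decays exponentially, so the ratio → 0. Substituting N = 13n gives the stated form.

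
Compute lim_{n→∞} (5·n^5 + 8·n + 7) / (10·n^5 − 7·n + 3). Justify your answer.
lim = 5/10 = 1/2

For large n the leading n^5 terms dominate both numerator and denominator. Dividing top and bottom by n^5, every other term tends to 0, leaving 5/10 = 1/2.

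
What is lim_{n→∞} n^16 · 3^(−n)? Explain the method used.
lim = 0

Exponentials with base > 1 dominate every fixed polynomial: for any fixed c, n^c / 3^n → 0 as n → ∞ (e.g. by the ratio test, or by writing 3^n = e^(n ln 3) and noting e^(n ln 3) / n^c → ∞). Hence n^16 · 3^(−n) = n^16 / 3^n → 0.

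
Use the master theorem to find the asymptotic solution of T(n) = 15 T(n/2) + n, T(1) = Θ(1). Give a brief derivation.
T(n) = Θ(n^(log_2 15))

Master theorem: compare f(n) = n to n^(log_2 15) where log_2 15 ≈ 3.907. Since 1 < log_2 15, we have f(n) = O(n^(log_2 15 − ε)) for some ε > 0 — Case 1. Hence T(n) = Θ(n^(log_2 15)).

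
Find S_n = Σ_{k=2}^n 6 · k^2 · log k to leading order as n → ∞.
S_n ~ 2 · n^3 log n − 2 · n^3 / 3

By integral comparison, S_n = ∫_1^n 6 · x^2 · log x dx + O(n^2 · log n). For the integral, ∫ x^2 log x dx = n^3 log n / 3 − n^3/9 (integration by parts). Hence S_n ~ 2 · n^3 log n − 2 · n^3 / 3.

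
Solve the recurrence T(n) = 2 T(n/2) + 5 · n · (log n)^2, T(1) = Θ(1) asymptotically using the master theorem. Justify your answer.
T(n) = Θ(n · (log n)^3)

Here log_2 2 = 1 and f(n) = 5 · n · (log n)^2 = Θ(n^(log_2 2) · (log n)^2). This is the extended Case 2 of the master theorem (f matches the critical exponent up to log factors), giving T(n) = Θ(n^(log_2 2) · (log n)^(2+1)) = Θ(n · (log n)^3).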